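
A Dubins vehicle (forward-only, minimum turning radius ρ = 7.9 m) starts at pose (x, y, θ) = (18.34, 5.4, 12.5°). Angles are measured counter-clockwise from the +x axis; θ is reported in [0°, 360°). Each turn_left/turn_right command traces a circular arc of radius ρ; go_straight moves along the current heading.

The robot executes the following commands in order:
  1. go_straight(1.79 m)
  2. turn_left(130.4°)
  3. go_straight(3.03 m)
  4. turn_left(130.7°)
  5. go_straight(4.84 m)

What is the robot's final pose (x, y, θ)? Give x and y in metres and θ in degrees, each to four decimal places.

(8.3805, 10.0014, 273.6000°)

set_pose: (x, y, θ) = (18.3400, 5.4000, 12.5000°), ρ = 7.9
go_straight(1.79): x += 1.79·cos θ, y += 1.79·sin θ → (20.0876, 5.7874, 12.5000°)
turn_left(130.4°): centre at ρ to the left, rotate +130.4° → (23.1430, 19.8011, 142.9000°)
go_straight(3.03): x += 3.03·cos θ, y += 3.03·sin θ → (20.7264, 21.6288, 142.9000°)
turn_left(130.7°): centre at ρ to the left, rotate +130.7° → (8.0766, 14.8318, 273.6000°)
go_straight(4.84): x += 4.84·cos θ, y += 4.84·sin θ → (8.3805, 10.0014, 273.6000°)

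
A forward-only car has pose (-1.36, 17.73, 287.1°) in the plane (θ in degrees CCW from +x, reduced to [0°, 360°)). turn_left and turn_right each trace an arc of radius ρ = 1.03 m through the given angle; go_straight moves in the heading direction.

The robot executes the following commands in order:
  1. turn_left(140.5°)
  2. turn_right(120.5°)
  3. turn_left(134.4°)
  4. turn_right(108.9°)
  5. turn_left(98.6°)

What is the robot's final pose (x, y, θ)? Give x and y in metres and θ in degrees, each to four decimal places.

(7.1325, 19.6829, 71.2000°)

set_pose: (x, y, θ) = (-1.3600, 17.7300, 287.1000°), ρ = 1.03
turn_left(140.5°): centre at ρ to the left, rotate +140.5° → (0.5767, 17.6404, 427.6000° ≡ 67.6000°)
turn_right(120.5°): centre at ρ to the right, rotate −120.5° → (2.3505, 17.8692, -52.9000° ≡ 307.1000°)
turn_left(134.4°): centre at ρ to the left, rotate +134.4° → (4.1907, 18.3382, 441.5000° ≡ 81.5000°)
turn_right(108.9°): centre at ρ to the right, rotate −108.9° → (5.6834, 19.1004, -27.4000° ≡ 332.6000°)
turn_left(98.6°): centre at ρ to the left, rotate +98.6° → (7.1325, 19.6829, 431.2000° ≡ 71.2000°)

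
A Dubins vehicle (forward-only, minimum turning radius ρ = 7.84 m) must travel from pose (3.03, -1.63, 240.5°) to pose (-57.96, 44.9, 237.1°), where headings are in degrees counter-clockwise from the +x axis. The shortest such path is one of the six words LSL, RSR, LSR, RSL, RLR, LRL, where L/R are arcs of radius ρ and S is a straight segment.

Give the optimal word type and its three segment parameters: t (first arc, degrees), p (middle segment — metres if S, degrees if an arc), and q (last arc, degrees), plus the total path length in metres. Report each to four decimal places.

Let ψ = atan2(Δy, Δx) = atan2(46.53, -60.99) = 142.6596° be the start→goal bearing.
Normalize: d = |goal − start| / ρ = 76.712587/7.84 = 9.784769, α = (θ_start − ψ) mod 360° = 97.8404° = 1.707638 rad, β = (θ_goal − ψ) mod 360° = 94.4404° = 1.648297 rad.
Common terms: sin α = 0.990652, cos α = -0.136415, sin β = 0.996998, cos β = -0.077423, cos(α−β) = 0.998240, d² = 95.741699. Work in radians in the unit-radius frame; every candidate has L = ρ·(t + p + q).
LSL: p² = 2 + d² − 2cos(α−β) + 2d(sin α − sin β) = 95.621021; p = √p² = 9.778600; φ = atan2(cos β − cos α, d + sin α − sin β) = 0.006033 rad; t = (φ − α) mod 2π = 4.581580 rad, q = (β − φ) mod 2π = 1.642264 rad → L = 7.84·(4.581580 + 9.778600 + 1.642264) = 7.84·16.002444 = 125.459163 m
RSR: p² = 2 + d² − 2cos(α−β) + 2d(sin β − sin α) = 95.869419; p = √p² = 9.791293; φ = atan2(cos α − cos β, d − sin α + sin β) = -0.006025 rad; t = (α − φ) mod 2π = 1.713663 rad, q = (φ − β) mod 2π = 4.628864 rad → L = 7.84·(1.713663 + 9.791293 + 4.628864) = 7.84·16.133820 = 126.489145 m
LSR: p² = d² − 2 + 2cos(α−β) + 2d(sin α + sin β) = 134.635573; p = √p² = 11.603257; φ = atan2(−cos α − cos β, d + sin α + sin β) − atan2(−2, p) = 0.188851 rad; t = (φ − α) mod 2π = 4.764398 rad, q = (φ − β) mod 2π = 4.823739 rad → L = 7.84·(4.764398 + 11.603257 + 4.823739) = 7.84·21.191394 = 166.140530 m
RSL: p² = d² − 2 + 2cos(α−β) − 2d(sin α + sin β) = 56.840785; p = √p² = 7.539283; φ = atan2(cos α + cos β, d − sin α − sin β) − atan2(2, p) = -0.286723 rad; t = (α − φ) mod 2π = 1.994361 rad, q = (β − φ) mod 2π = 1.935020 rad → L = 7.84·(1.994361 + 7.539283 + 1.935020) = 7.84·11.468664 = 89.914322 m
RLR: c = (6 − d² + 2cos(α−β) + 2d(sin α − sin β))/8 = -10.983677, |c| > 1 → infeasible
LRL: c = (6 − d² + 2cos(α−β) − 2d(sin α − sin β))/8 = -10.952628, |c| > 1 → infeasible
Shortest: RSL with L = 89.914322 m ≈ 89.9143 m
Convert RSL to answer units (arcs ×180/π): t = 1.994361·180/π = 114.2685°, p = ρ·p = 7.84·7.539283 = 59.1080 m, q = 1.935020·180/π = 110.8685°, L = 89.9143 m.

RSL: t = 114.2685°, p = 59.1080 m, q = 110.8685°, L = 89.9143 m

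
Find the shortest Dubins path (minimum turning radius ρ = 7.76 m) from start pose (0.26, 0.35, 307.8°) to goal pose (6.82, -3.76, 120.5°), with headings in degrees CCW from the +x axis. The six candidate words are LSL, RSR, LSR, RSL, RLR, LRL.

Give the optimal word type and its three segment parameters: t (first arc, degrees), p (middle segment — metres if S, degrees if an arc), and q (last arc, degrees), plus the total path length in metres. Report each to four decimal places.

RLR: t = 74.5837°, p = 280.1894°, q = 32.9057°, L = 52.5063 m

Let ψ = atan2(Δy, Δx) = atan2(-4.11, 6.56) = -32.0681° be the start→goal bearing.
Normalize: d = |goal − start| / ρ = 7.741169/7.76 = 0.997573, α = (θ_start − ψ) mod 360° = 339.8681° = 5.931818 rad, β = (θ_goal − ψ) mod 360° = 152.5681° = 2.662817 rad.
Common terms: sin α = -0.344182, cos α = 0.938903, sin β = 0.460693, cos β = -0.887559, cos(α−β) = -0.991894, d² = 0.995153. Work in radians in the unit-radius frame; every candidate has L = ρ·(t + p + q).
LSL: p² = 2 + d² − 2cos(α−β) + 2d(sin α − sin β) = 3.373098; p = √p² = 1.836600; φ = atan2(cos β − cos α, d + sin α − sin β) = -1.465682 rad; t = (φ − α) mod 2π = 5.168871 rad, q = (β − φ) mod 2π = 4.128498 rad → L = 7.76·(5.168871 + 1.836600 + 4.128498) = 7.76·11.133968 = 86.399595 m
RSR: p² = 2 + d² − 2cos(α−β) + 2d(sin β − sin α) = 6.584785; p = √p² = 2.566084; φ = atan2(cos α − cos β, d − sin α + sin β) = 0.792016 rad; t = (α − φ) mod 2π = 5.139803 rad, q = (φ − β) mod 2π = 4.412384 rad → L = 7.76·(5.139803 + 2.566084 + 4.412384) = 7.76·12.118271 = 94.037780 m
LSR: p² = d² − 2 + 2cos(α−β) + 2d(sin α + sin β) = -2.756179 < 0 → infeasible
RSL: p² = d² − 2 + 2cos(α−β) − 2d(sin α + sin β) = -3.221094 < 0 → infeasible
RLR: c = (6 − d² + 2cos(α−β) + 2d(sin α − sin β))/8 = 0.176902; p = 2π − arccos c = 4.890227 rad; φ = atan2(cos α − cos β, d − sin α + sin β) = 0.792016 rad; t = (α − φ + p/2) mod 2π = 1.301731 rad, q = (α − β − t + p) mod 2π = 0.574312 rad → L = 7.76·(1.301731 + 4.890227 + 0.574312) = 7.76·6.766270 = 52.506254 m
LRL: c = (6 − d² + 2cos(α−β) − 2d(sin α − sin β))/8 = 0.578363; p = 2π − arccos c = 5.329109 rad; φ = atan2(cos β − cos α, d + sin α − sin β) = -1.465682 rad; t = (φ − α + p/2) mod 2π = 1.550240 rad, q = (β − α − t + p) mod 2π = 0.509867 rad → L = 7.76·(1.550240 + 5.329109 + 0.509867) = 7.76·7.389217 = 57.340323 m
Shortest: RLR with L = 52.506254 m ≈ 52.5063 m
Convert RLR to answer units (arcs ×180/π): t = 1.301731·180/π = 74.5837°, p = 4.890227·180/π = 280.1894°, q = 0.574312·180/π = 32.9057°, L = 52.5063 m.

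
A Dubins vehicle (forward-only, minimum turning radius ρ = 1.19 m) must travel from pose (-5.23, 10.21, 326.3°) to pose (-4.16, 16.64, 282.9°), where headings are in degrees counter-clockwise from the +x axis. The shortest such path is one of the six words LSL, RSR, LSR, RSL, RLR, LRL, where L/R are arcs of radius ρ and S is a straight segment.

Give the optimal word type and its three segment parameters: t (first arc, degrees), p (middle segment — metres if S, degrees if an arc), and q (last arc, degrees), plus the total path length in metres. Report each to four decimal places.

LSR: t = 159.0280°, p = 4.6553 m, q = 202.4280°, L = 12.1625 m

Let ψ = atan2(Δy, Δx) = atan2(6.43, 1.07) = 80.5521° be the start→goal bearing.
Normalize: d = |goal − start| / ρ = 6.518420/1.19 = 5.477664, α = (θ_start − ψ) mod 360° = 245.7479° = 4.289109 rad, β = (θ_goal − ψ) mod 360° = 202.3479° = 3.531637 rad.
Common terms: sin α = -0.911747, cos α = -0.410753, sin β = -0.380229, cos β = -0.924892, cos(α−β) = 0.726575, d² = 30.004802. Work in radians in the unit-radius frame; every candidate has L = ρ·(t + p + q).
LSL: p² = 2 + d² − 2cos(α−β) + 2d(sin α − sin β) = 24.728702; p = √p² = 4.972796; φ = atan2(cos β − cos α, d + sin α − sin β) = -0.103576 rad; t = (φ − α) mod 2π = 1.890500 rad, q = (β − φ) mod 2π = 3.635212 rad → L = 1.19·(1.890500 + 4.972796 + 3.635212) = 1.19·10.498509 = 12.493225 m
RSR: p² = 2 + d² − 2cos(α−β) + 2d(sin β − sin α) = 36.374604; p = √p² = 6.031136; φ = atan2(cos α − cos β, d − sin α + sin β) = 0.085351 rad; t = (α − φ) mod 2π = 4.203758 rad, q = (φ − β) mod 2π = 2.836900 rad → L = 1.19·(4.203758 + 6.031136 + 2.836900) = 1.19·13.071794 = 15.555435 m
LSR: p² = d² − 2 + 2cos(α−β) + 2d(sin α + sin β) = 15.303932; p = √p² = 3.912024; φ = atan2(−cos α − cos β, d + sin α + sin β) − atan2(−2, p) = 0.781487 rad; t = (φ − α) mod 2π = 2.775563 rad, q = (φ − β) mod 2π = 3.533036 rad → L = 1.19·(2.775563 + 3.912024 + 3.533036) = 1.19·10.220623 = 12.162541 m
RSL: p² = d² − 2 + 2cos(α−β) − 2d(sin α + sin β) = 43.611970; p = √p² = 6.603936; φ = atan2(cos α + cos β, d − sin α − sin β) − atan2(2, p) = -0.488867 rad; t = (α − φ) mod 2π = 4.777976 rad, q = (β − φ) mod 2π = 4.020503 rad → L = 1.19·(4.777976 + 6.603936 + 4.020503) = 1.19·15.402415 = 18.328874 m
RLR: c = (6 − d² + 2cos(α−β) + 2d(sin α − sin β))/8 = -3.546825, |c| > 1 → infeasible
LRL: c = (6 − d² + 2cos(α−β) − 2d(sin α − sin β))/8 = -2.091088, |c| > 1 → infeasible
Shortest: LSR with L = 12.162541 m ≈ 12.1625 m
Convert LSR to answer units (arcs ×180/π): t = 2.775563·180/π = 159.0280°, p = ρ·p = 1.19·3.912024 = 4.6553 m, q = 3.533036·180/π = 202.4280°, L = 12.1625 m.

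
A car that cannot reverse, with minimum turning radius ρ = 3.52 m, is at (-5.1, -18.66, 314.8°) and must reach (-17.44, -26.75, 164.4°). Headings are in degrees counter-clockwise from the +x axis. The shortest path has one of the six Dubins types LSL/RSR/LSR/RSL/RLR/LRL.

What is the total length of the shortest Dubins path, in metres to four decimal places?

Let ψ = atan2(Δy, Δx) = atan2(-8.09, -12.34) = -146.7515° be the start→goal bearing.
Normalize: d = |goal − start| / ρ = 14.755463/3.52 = 4.191893, α = (θ_start − ψ) mod 360° = 101.5515° = 1.772408 rad, β = (θ_goal − ψ) mod 360° = 311.1515° = 5.430618 rad.
Common terms: sin α = 0.979745, cos α = -0.200248, sin β = -0.752972, cos β = 0.658052, cos(α−β) = -0.869495, d² = 17.571967. Work in radians in the unit-radius frame; every candidate has L = ρ·(t + p + q).
LSL: p² = 2 + d² − 2cos(α−β) + 2d(sin α − sin β) = 35.837689; p = √p² = 5.986459; φ = atan2(cos β − cos α, d + sin α − sin β) = 0.143869 rad; t = (φ − α) mod 2π = 4.654647 rad, q = (β − φ) mod 2π = 5.286748 rad → L = 3.52·(4.654647 + 5.986459 + 5.286748) = 3.52·15.927854 = 56.066047 m
RSR: p² = 2 + d² − 2cos(α−β) + 2d(sin β − sin α) = 6.784224; p = √p² = 2.604654; φ = atan2(cos α − cos β, d − sin α + sin β) = -0.335801 rad; t = (α − φ) mod 2π = 2.108209 rad, q = (φ − β) mod 2π = 0.516766 rad → L = 3.52·(2.108209 + 2.604654 + 0.516766) = 3.52·5.229630 = 18.408296 m
LSR: p² = d² − 2 + 2cos(α−β) + 2d(sin α + sin β) = 15.734192; p = √p² = 3.966635; φ = atan2(−cos α − cos β, d + sin α + sin β) − atan2(−2, p) = 0.363768 rad; t = (φ − α) mod 2π = 4.874546 rad, q = (φ − β) mod 2π = 1.216335 rad → L = 3.52·(4.874546 + 3.966635 + 1.216335) = 3.52·10.057516 = 35.402456 m
RSL: p² = d² − 2 + 2cos(α−β) − 2d(sin α + sin β) = 11.931762; p = √p² = 3.454238; φ = atan2(cos α + cos β, d − sin α − sin β) − atan2(2, p) = -0.409886 rad; t = (α − φ) mod 2π = 2.182293 rad, q = (β − φ) mod 2π = 5.840504 rad → L = 3.52·(2.182293 + 3.454238 + 5.840504) = 3.52·11.477035 = 40.399164 m
RLR: c = (6 − d² + 2cos(α−β) + 2d(sin α − sin β))/8 = 0.151972; p = 2π − arccos c = 4.864952 rad; φ = atan2(cos α − cos β, d − sin α + sin β) = -0.335801 rad; t = (α − φ + p/2) mod 2π = 4.540685 rad, q = (α − β − t + p) mod 2π = 2.949242 rad → L = 3.52·(4.540685 + 4.864952 + 2.949242) = 3.52·12.354879 = 43.489175 m
LRL: c = (6 − d² + 2cos(α−β) − 2d(sin α − sin β))/8 = -3.479711, |c| > 1 → infeasible
Shortest: RSR with L = 18.408296 m ≈ 18.4083 m

18.4083 m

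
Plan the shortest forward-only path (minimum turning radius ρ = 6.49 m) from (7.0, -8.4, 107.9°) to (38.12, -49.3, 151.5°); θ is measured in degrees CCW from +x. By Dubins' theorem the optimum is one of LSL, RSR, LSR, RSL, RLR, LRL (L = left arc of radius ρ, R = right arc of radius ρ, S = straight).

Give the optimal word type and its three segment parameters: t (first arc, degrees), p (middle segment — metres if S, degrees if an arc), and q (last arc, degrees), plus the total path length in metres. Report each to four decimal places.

Let ψ = atan2(Δy, Δx) = atan2(-40.90, 31.12) = -52.7332° be the start→goal bearing.
Normalize: d = |goal − start| / ρ = 51.393233/6.49 = 7.918834, α = (θ_start − ψ) mod 360° = 160.6332° = 2.803578 rad, β = (θ_goal − ψ) mod 360° = 204.2332° = 3.564542 rad.
Common terms: sin α = 0.331614, cos α = -0.943415, sin β = -0.410452, cos β = -0.911882, cos(α−β) = 0.724172, d² = 62.707933. Work in radians in the unit-radius frame; every candidate has L = ρ·(t + p + q).
LSL: p² = 2 + d² − 2cos(α−β) + 2d(sin α − sin β) = 75.012184; p = √p² = 8.660957; φ = atan2(cos β − cos α, d + sin α − sin β) = 0.003641 rad; t = (φ − α) mod 2π = 3.483248 rad, q = (β − φ) mod 2π = 3.560901 rad → L = 6.49·(3.483248 + 8.660957 + 3.560901) = 6.49·15.705106 = 101.926140 m
RSR: p² = 2 + d² − 2cos(α−β) + 2d(sin β − sin α) = 51.506994; p = √p² = 7.176837; φ = atan2(cos α − cos β, d − sin α + sin β) = -0.004394 rad; t = (α − φ) mod 2π = 2.807972 rad, q = (φ − β) mod 2π = 2.714250 rad → L = 6.49·(2.807972 + 7.176837 + 2.714250) = 6.49·12.699059 = 82.416893 m
LSR: p² = d² − 2 + 2cos(α−β) + 2d(sin α + sin β) = 60.907676; p = √p² = 7.804337; φ = atan2(−cos α − cos β, d + sin α + sin β) − atan2(−2, p) = 0.483239 rad; t = (φ − α) mod 2π = 3.962846 rad, q = (φ − β) mod 2π = 3.201883 rad → L = 6.49·(3.962846 + 7.804337 + 3.201883) = 6.49·14.969066 = 97.149239 m
RSL: p² = d² − 2 + 2cos(α−β) − 2d(sin α + sin β) = 63.404877; p = √p² = 7.962718; φ = atan2(cos α + cos β, d − sin α − sin β) − atan2(2, p) = -0.474028 rad; t = (α − φ) mod 2π = 3.277606 rad, q = (β − φ) mod 2π = 4.038570 rad → L = 6.49·(3.277606 + 7.962718 + 4.038570) = 6.49·15.278894 = 99.160022 m
RLR: c = (6 − d² + 2cos(α−β) + 2d(sin α − sin β))/8 = -5.438374, |c| > 1 → infeasible
LRL: c = (6 − d² + 2cos(α−β) − 2d(sin α − sin β))/8 = -8.376523, |c| > 1 → infeasible
Shortest: RSR with L = 82.416893 m ≈ 82.4169 m
Convert RSR to answer units (arcs ×180/π): t = 2.807972·180/π = 160.8850°, p = ρ·p = 6.49·7.176837 = 46.5777 m, q = 2.714250·180/π = 155.5150°, L = 82.4169 m.

RSR: t = 160.8850°, p = 46.5777 m, q = 155.5150°, L = 82.4169 m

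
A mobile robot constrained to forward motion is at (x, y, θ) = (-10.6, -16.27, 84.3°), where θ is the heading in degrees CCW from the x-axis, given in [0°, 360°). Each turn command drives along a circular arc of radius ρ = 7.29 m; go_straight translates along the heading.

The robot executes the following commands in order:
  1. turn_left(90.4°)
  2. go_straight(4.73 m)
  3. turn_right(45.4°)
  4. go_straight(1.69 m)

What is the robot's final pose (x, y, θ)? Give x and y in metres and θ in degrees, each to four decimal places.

set_pose: (x, y, θ) = (-10.6000, -16.2700, 84.3000°), ρ = 7.29
turn_left(90.4°): centre at ρ to the left, rotate +90.4° → (-17.1806, -8.2871, 174.7000°)
go_straight(4.73): x += 4.73·cos θ, y += 4.73·sin θ → (-21.8904, -7.8502, 174.7000°)
turn_right(45.4°): centre at ρ to the right, rotate −45.4° → (-26.8583, -5.2087, 129.3000°)
go_straight(1.69): x += 1.69·cos θ, y += 1.69·sin θ → (-27.9287, -3.9009, 129.3000°)

(-27.9287, -3.9009, 129.3000°)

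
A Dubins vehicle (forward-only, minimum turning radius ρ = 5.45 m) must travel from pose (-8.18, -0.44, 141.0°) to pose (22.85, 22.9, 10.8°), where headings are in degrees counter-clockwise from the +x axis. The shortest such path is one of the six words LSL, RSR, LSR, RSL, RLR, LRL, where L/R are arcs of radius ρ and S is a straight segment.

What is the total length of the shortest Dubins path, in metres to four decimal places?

44.1381 m

Let ψ = atan2(Δy, Δx) = atan2(23.34, 31.03) = 36.9496° be the start→goal bearing.
Normalize: d = |goal − start| / ρ = 38.828038/5.45 = 7.124411, α = (θ_start − ψ) mod 360° = 104.0504° = 1.816022 rad, β = (θ_goal − ψ) mod 360° = 333.8504° = 5.826789 rad.
Common terms: sin α = 0.970082, cos α = -0.242776, sin β = -0.440716, cos β = 0.897647, cos(α−β) = -0.645458, d² = 50.757226. Work in radians in the unit-radius frame; every candidate has L = ρ·(t + p + q).
LSL: p² = 2 + d² − 2cos(α−β) + 2d(sin α − sin β) = 74.150358; p = √p² = 8.611060; φ = atan2(cos β − cos α, d + sin α − sin β) = 0.132827 rad; t = (φ − α) mod 2π = 4.599990 rad, q = (β − φ) mod 2π = 5.693962 rad → L = 5.45·(4.599990 + 8.611060 + 5.693962) = 5.45·18.905012 = 103.032316 m
RSR: p² = 2 + d² − 2cos(α−β) + 2d(sin β − sin α) = 33.945924; p = √p² = 5.826313; φ = atan2(cos α − cos β, d − sin α + sin β) = -0.197008 rad; t = (α − φ) mod 2π = 2.013031 rad, q = (φ − β) mod 2π = 0.259388 rad → L = 5.45·(2.013031 + 5.826313 + 0.259388) = 5.45·8.098732 = 44.138088 m
LSR: p² = d² − 2 + 2cos(α−β) + 2d(sin α + sin β) = 55.009157; p = √p² = 7.416816; φ = atan2(−cos α − cos β, d + sin α + sin β) − atan2(−2, p) = 0.178039 rad; t = (φ − α) mod 2π = 4.645202 rad, q = (φ − β) mod 2π = 0.634435 rad → L = 5.45·(4.645202 + 7.416816 + 0.634435) = 5.45·12.696452 = 69.195665 m
RSL: p² = d² − 2 + 2cos(α−β) − 2d(sin α + sin β) = 39.923464; p = √p² = 6.318502; φ = atan2(cos α + cos β, d − sin α − sin β) − atan2(2, p) = -0.207580 rad; t = (α − φ) mod 2π = 2.023602 rad, q = (β − φ) mod 2π = 6.034369 rad → L = 5.45·(2.023602 + 6.318502 + 6.034369) = 5.45·14.376473 = 78.351776 m
RLR: c = (6 − d² + 2cos(α−β) + 2d(sin α − sin β))/8 = -3.243241, |c| > 1 → infeasible
LRL: c = (6 − d² + 2cos(α−β) − 2d(sin α − sin β))/8 = -8.268795, |c| > 1 → infeasible
Shortest: RSR with L = 44.138088 m ≈ 44.1381 m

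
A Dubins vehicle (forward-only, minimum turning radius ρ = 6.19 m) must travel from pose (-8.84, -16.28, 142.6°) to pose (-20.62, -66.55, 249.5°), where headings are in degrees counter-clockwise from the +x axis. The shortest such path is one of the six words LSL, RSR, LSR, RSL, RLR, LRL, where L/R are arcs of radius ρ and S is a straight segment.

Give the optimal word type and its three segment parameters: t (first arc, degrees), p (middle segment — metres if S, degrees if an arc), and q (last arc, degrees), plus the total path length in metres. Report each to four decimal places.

LSR: t = 125.5014°, p = 43.6189 m, q = 18.6014°, L = 59.1872 m

Let ψ = atan2(Δy, Δx) = atan2(-50.27, -11.78) = -103.1884° be the start→goal bearing.
Normalize: d = |goal − start| / ρ = 51.631786/6.19 = 8.341161, α = (θ_start − ψ) mod 360° = 245.7884° = 4.289817 rad, β = (θ_goal − ψ) mod 360° = 352.6884° = 6.155574 rad.
Common terms: sin α = -0.912037, cos α = -0.410107, sin β = -0.127265, cos β = 0.991869, cos(α−β) = -0.290702, d² = 69.574965. Work in radians in the unit-radius frame; every candidate has L = ρ·(t + p + q).
LSL: p² = 2 + d² − 2cos(α−β) + 2d(sin α − sin β) = 59.064549; p = √p² = 7.685346; φ = atan2(cos β − cos α, d + sin α − sin β) = 0.183449 rad; t = (φ − α) mod 2π = 2.176817 rad, q = (β − φ) mod 2π = 5.972125 rad → L = 6.19·(2.176817 + 7.685346 + 5.972125) = 6.19·15.834289 = 98.014247 m
RSR: p² = 2 + d² − 2cos(α−β) + 2d(sin β − sin α) = 85.248189; p = √p² = 9.232995; φ = atan2(cos α − cos β, d − sin α + sin β) = -0.152434 rad; t = (α − φ) mod 2π = 4.442251 rad, q = (φ − β) mod 2π = 6.258363 rad → L = 6.19·(4.442251 + 9.232995 + 6.258363) = 6.19·19.933608 = 123.389035 m
LSR: p² = d² − 2 + 2cos(α−β) + 2d(sin α + sin β) = 49.655584; p = √p² = 7.046672; φ = atan2(−cos α − cos β, d + sin α + sin β) − atan2(−2, p) = 0.197044 rad; t = (φ − α) mod 2π = 2.190412 rad, q = (φ − β) mod 2π = 0.324655 rad → L = 6.19·(2.190412 + 7.046672 + 0.324655) = 6.19·9.561740 = 59.187168 m
RSL: p² = d² − 2 + 2cos(α−β) − 2d(sin α + sin β) = 84.331537; p = √p² = 9.183220; φ = atan2(cos α + cos β, d − sin α − sin β) − atan2(2, p) = -0.152501 rad; t = (α − φ) mod 2π = 4.442318 rad, q = (β − φ) mod 2π = 0.024890 rad → L = 6.19·(4.442318 + 9.183220 + 0.024890) = 6.19·13.650428 = 84.496150 m
RLR: c = (6 − d² + 2cos(α−β) + 2d(sin α − sin β))/8 = -9.656024, |c| > 1 → infeasible
LRL: c = (6 − d² + 2cos(α−β) − 2d(sin α − sin β))/8 = -6.383069, |c| > 1 → infeasible
Shortest: LSR with L = 59.187168 m ≈ 59.1872 m
Convert LSR to answer units (arcs ×180/π): t = 2.190412·180/π = 125.5014°, p = ρ·p = 6.19·7.046672 = 43.6189 m, q = 0.324655·180/π = 18.6014°, L = 59.1872 m.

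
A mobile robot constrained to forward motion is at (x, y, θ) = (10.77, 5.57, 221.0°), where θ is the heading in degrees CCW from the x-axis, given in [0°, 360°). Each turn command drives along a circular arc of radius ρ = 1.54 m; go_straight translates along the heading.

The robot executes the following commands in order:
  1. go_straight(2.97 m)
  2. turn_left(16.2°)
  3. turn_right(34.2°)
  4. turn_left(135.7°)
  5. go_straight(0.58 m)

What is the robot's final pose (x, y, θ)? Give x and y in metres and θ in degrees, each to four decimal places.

(8.1343, -0.3529, 338.7000°)

set_pose: (x, y, θ) = (10.7700, 5.5700, 221.0000°), ρ = 1.54
go_straight(2.97): x += 2.97·cos θ, y += 2.97·sin θ → (8.5285, 3.6215, 221.0000°)
turn_left(16.2°): centre at ρ to the left, rotate +16.2° → (8.2444, 3.2935, 237.2000°)
turn_right(34.2°): centre at ρ to the right, rotate −34.2° → (7.5516, 2.7101, 203.0000°)
turn_left(135.7°): centre at ρ to the left, rotate +135.7° → (7.5939, -0.1422, 338.7000°)
go_straight(0.58): x += 0.58·cos θ, y += 0.58·sin θ → (8.1343, -0.3529, 338.7000°)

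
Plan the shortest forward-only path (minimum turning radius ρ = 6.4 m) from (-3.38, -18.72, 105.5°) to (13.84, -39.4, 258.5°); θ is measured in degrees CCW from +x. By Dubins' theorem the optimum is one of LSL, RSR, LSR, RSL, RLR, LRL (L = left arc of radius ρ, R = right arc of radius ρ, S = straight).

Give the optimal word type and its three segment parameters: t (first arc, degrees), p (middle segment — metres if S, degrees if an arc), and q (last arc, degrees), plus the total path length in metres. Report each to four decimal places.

RSR: t = 182.7408°, p = 21.6489 m, q = 24.2592°, L = 44.7711 m

Let ψ = atan2(Δy, Δx) = atan2(-20.68, 17.22) = -50.2162° be the start→goal bearing.
Normalize: d = |goal − start| / ρ = 26.910793/6.4 = 4.204811, α = (θ_start − ψ) mod 360° = 155.7162° = 2.717761 rad, β = (θ_goal − ψ) mod 360° = 308.7162° = 5.388115 rad.
Common terms: sin α = 0.411256, cos α = -0.911520, sin β = -0.780253, cos β = 0.625464, cos(α−β) = -0.891007, d² = 17.680439. Work in radians in the unit-radius frame; every candidate has L = ρ·(t + p + q).
LSL: p² = 2 + d² − 2cos(α−β) + 2d(sin α − sin β) = 31.482596; p = √p² = 5.610935; φ = atan2(cos β − cos α, d + sin α − sin β) = 0.277473 rad; t = (φ − α) mod 2π = 3.842898 rad, q = (β − φ) mod 2π = 5.110642 rad → L = 6.4·(3.842898 + 5.610935 + 5.110642) = 6.4·14.564474 = 93.212637 m
RSR: p² = 2 + d² − 2cos(α−β) + 2d(sin β − sin α) = 11.442309; p = √p² = 3.382648; φ = atan2(cos α − cos β, d − sin α + sin β) = -0.471668 rad; t = (α − φ) mod 2π = 3.189429 rad, q = (φ − β) mod 2π = 0.423402 rad → L = 6.4·(3.189429 + 3.382648 + 0.423402) = 6.4·6.995480 = 44.771071 m
LSR: p² = d² − 2 + 2cos(α−β) + 2d(sin α + sin β) = 10.795300; p = √p² = 3.285620; φ = atan2(−cos α − cos β, d + sin α + sin β) − atan2(−2, p) = 0.621239 rad; t = (φ − α) mod 2π = 4.186663 rad, q = (φ − β) mod 2π = 1.516309 rad → L = 6.4·(4.186663 + 3.285620 + 1.516309) = 6.4·8.988593 = 57.526993 m
RSL: p² = d² − 2 + 2cos(α−β) − 2d(sin α + sin β) = 17.001553; p = √p² = 4.123294; φ = atan2(cos α + cos β, d − sin α − sin β) − atan2(2, p) = -0.514076 rad; t = (α − φ) mod 2π = 3.231837 rad, q = (β − φ) mod 2π = 5.902191 rad → L = 6.4·(3.231837 + 4.123294 + 5.902191) = 6.4·13.257323 = 84.846864 m
RLR: c = (6 − d² + 2cos(α−β) + 2d(sin α − sin β))/8 = -0.430289; p = 2π − arccos c = 4.267576 rad; φ = atan2(cos α − cos β, d − sin α + sin β) = -0.471668 rad; t = (α − φ + p/2) mod 2π = 5.323217 rad, q = (α − β − t + p) mod 2π = 2.557191 rad → L = 6.4·(5.323217 + 4.267576 + 2.557191) = 6.4·12.147985 = 77.747101 m
LRL: c = (6 − d² + 2cos(α−β) − 2d(sin α − sin β))/8 = -2.935324, |c| > 1 → infeasible
Shortest: RSR with L = 44.771071 m ≈ 44.7711 m
Convert RSR to answer units (arcs ×180/π): t = 3.189429·180/π = 182.7408°, p = ρ·p = 6.4·3.382648 = 21.6489 m, q = 0.423402·180/π = 24.2592°, L = 44.7711 m.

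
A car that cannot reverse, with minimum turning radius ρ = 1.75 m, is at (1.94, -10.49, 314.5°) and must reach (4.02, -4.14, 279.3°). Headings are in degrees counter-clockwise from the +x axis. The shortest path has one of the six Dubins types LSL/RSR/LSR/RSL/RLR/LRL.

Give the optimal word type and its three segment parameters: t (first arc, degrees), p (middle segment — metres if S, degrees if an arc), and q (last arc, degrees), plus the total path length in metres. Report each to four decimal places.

LSL: t = 110.1714°, p = 5.9812 m, q = 214.6286°, L = 15.9016 m

Let ψ = atan2(Δy, Δx) = atan2(6.35, 2.08) = 71.8633° be the start→goal bearing.
Normalize: d = |goal − start| / ρ = 6.681983/1.75 = 3.818276, α = (θ_start − ψ) mod 360° = 242.6367° = 4.234809 rad, β = (θ_goal − ψ) mod 360° = 207.4367° = 3.620453 rad.
Common terms: sin α = -0.888110, cos α = -0.459631, sin β = -0.460768, cos β = -0.887521, cos(α−β) = 0.817145, d² = 14.579233. Work in radians in the unit-radius frame; every candidate has L = ρ·(t + p + q).
LSL: p² = 2 + d² − 2cos(α−β) + 2d(sin α − sin β) = 11.681525; p = √p² = 3.417825; φ = atan2(cos β − cos α, d + sin α − sin β) = -0.125523 rad; t = (φ − α) mod 2π = 1.922854 rad, q = (β − φ) mod 2π = 3.745976 rad → L = 1.75·(1.922854 + 3.417825 + 3.745976) = 1.75·9.086654 = 15.901645 m
RSR: p² = 2 + d² − 2cos(α−β) + 2d(sin β − sin α) = 18.208361; p = √p² = 4.267126; φ = atan2(cos α − cos β, d − sin α + sin β) = 0.100445 rad; t = (α − φ) mod 2π = 4.134364 rad, q = (φ − β) mod 2π = 2.763177 rad → L = 1.75·(4.134364 + 4.267126 + 2.763177) = 1.75·11.164667 = 19.538167 m
LSR: p² = d² − 2 + 2cos(α−β) + 2d(sin α + sin β) = 3.912747; p = √p² = 1.978066; φ = atan2(−cos α − cos β, d + sin α + sin β) − atan2(−2, p) = 1.290323 rad; t = (φ − α) mod 2π = 3.338700 rad, q = (φ − β) mod 2π = 3.953056 rad → L = 1.75·(3.338700 + 1.978066 + 3.953056) = 1.75·9.269821 = 16.222188 m
RSL: p² = d² − 2 + 2cos(α−β) − 2d(sin α + sin β) = 24.514298; p = √p² = 4.951192; φ = atan2(cos α + cos β, d − sin α − sin β) − atan2(2, p) = -0.638938 rad; t = (α − φ) mod 2π = 4.873747 rad, q = (β − φ) mod 2π = 4.259391 rad → L = 1.75·(4.873747 + 4.951192 + 4.259391) = 1.75·14.084330 = 24.647577 m
RLR: c = (6 − d² + 2cos(α−β) + 2d(sin α − sin β))/8 = -1.276045, |c| > 1 → infeasible
LRL: c = (6 − d² + 2cos(α−β) − 2d(sin α − sin β))/8 = -0.460191; p = 2π − arccos c = 4.234179 rad; φ = atan2(cos β − cos α, d + sin α − sin β) = -0.125523 rad; t = (φ − α + p/2) mod 2π = 4.039943 rad, q = (β − α − t + p) mod 2π = 5.863065 rad → L = 1.75·(4.039943 + 4.234179 + 5.863065) = 1.75·14.137188 = 24.740078 m
Shortest: LSL with L = 15.901645 m ≈ 15.9016 m
Convert LSL to answer units (arcs ×180/π): t = 1.922854·180/π = 110.1714°, p = ρ·p = 1.75·3.417825 = 5.9812 m, q = 3.745976·180/π = 214.6286°, L = 15.9016 m.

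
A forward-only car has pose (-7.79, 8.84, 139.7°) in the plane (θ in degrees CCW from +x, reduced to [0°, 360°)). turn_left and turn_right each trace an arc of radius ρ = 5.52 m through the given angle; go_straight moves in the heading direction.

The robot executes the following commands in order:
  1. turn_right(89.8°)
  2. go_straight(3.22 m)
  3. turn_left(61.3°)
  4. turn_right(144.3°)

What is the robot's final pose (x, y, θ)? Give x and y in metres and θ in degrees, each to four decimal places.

set_pose: (x, y, θ) = (-7.7900, 8.8400, 139.7000°), ρ = 5.52
turn_right(89.8°): centre at ρ to the right, rotate −89.8° → (-8.4421, 16.6055, 49.9000°)
go_straight(3.22): x += 3.22·cos θ, y += 3.22·sin θ → (-6.3680, 19.0685, 49.9000°)
turn_left(61.3°): centre at ρ to the left, rotate +61.3° → (-5.4439, 24.6203, 111.2000°)
turn_right(144.3°): centre at ρ to the right, rotate −144.3° → (2.7170, 31.2406, -33.1000° ≡ 326.9000°)

(2.7170, 31.2406, 326.9000°)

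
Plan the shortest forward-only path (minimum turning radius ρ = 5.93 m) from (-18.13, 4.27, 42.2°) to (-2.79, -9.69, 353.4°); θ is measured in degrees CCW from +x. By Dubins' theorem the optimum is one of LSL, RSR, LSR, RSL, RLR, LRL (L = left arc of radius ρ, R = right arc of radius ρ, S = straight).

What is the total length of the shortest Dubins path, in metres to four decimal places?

25.9946 m

Let ψ = atan2(Δy, Δx) = atan2(-13.96, 15.34) = -42.3034° be the start→goal bearing.
Normalize: d = |goal − start| / ρ = 20.741196/5.93 = 3.497672, α = (θ_start − ψ) mod 360° = 84.5034° = 1.474863 rad, β = (θ_goal − ψ) mod 360° = 35.7034° = 0.623142 rad.
Common terms: sin α = 0.995402, cos α = 0.095786, sin β = 0.583590, cos β = 0.812049, cos(α−β) = 0.658689, d² = 12.233710. Work in radians in the unit-radius frame; every candidate has L = ρ·(t + p + q).
LSL: p² = 2 + d² − 2cos(α−β) + 2d(sin α − sin β) = 15.797100; p = √p² = 3.974557; φ = atan2(cos β − cos α, d + sin α − sin β) = 0.181202 rad; t = (φ − α) mod 2π = 4.989524 rad, q = (β − φ) mod 2π = 0.441940 rad → L = 5.93·(4.989524 + 3.974557 + 0.441940) = 5.93·9.406021 = 55.777706 m
RSR: p² = 2 + d² − 2cos(α−β) + 2d(sin β − sin α) = 10.035563; p = √p² = 3.167896; φ = atan2(cos α − cos β, d − sin α + sin β) = -0.228073 rad; t = (α − φ) mod 2π = 1.702935 rad, q = (φ − β) mod 2π = 5.431971 rad → L = 5.93·(1.702935 + 3.167896 + 5.431971) = 5.93·10.302802 = 61.095614 m
LSR: p² = d² − 2 + 2cos(α−β) + 2d(sin α + sin β) = 22.596679; p = √p² = 4.753596; φ = atan2(−cos α − cos β, d + sin α + sin β) − atan2(−2, p) = 0.221297 rad; t = (φ − α) mod 2π = 5.029620 rad, q = (φ − β) mod 2π = 5.881340 rad → L = 5.93·(5.029620 + 4.753596 + 5.881340) = 5.93·15.664556 = 92.890818 m
RSL: p² = d² − 2 + 2cos(α−β) − 2d(sin α + sin β) = 0.505499; p = √p² = 0.710985; φ = atan2(cos α + cos β, d − sin α − sin β) − atan2(2, p) = -0.787294 rad; t = (α − φ) mod 2π = 2.262157 rad, q = (β − φ) mod 2π = 1.410436 rad → L = 5.93·(2.262157 + 0.710985 + 1.410436) = 5.93·4.383578 = 25.994620 m
RLR: c = (6 − d² + 2cos(α−β) + 2d(sin α − sin β))/8 = -0.254445; p = 2π − arccos c = 4.455115 rad; φ = atan2(cos α − cos β, d − sin α + sin β) = -0.228073 rad; t = (α − φ + p/2) mod 2π = 3.930493 rad, q = (α − β − t + p) mod 2π = 1.376343 rad → L = 5.93·(3.930493 + 4.455115 + 1.376343) = 5.93·9.761950 = 57.888365 m
LRL: c = (6 − d² + 2cos(α−β) − 2d(sin α − sin β))/8 = -0.974637; p = 2π − arccos c = 3.367294 rad; φ = atan2(cos β − cos α, d + sin α − sin β) = 0.181202 rad; t = (φ − α + p/2) mod 2π = 0.389986 rad, q = (β − α − t + p) mod 2π = 2.125587 rad → L = 5.93·(0.389986 + 3.367294 + 2.125587) = 5.93·5.882867 = 34.885399 m
Shortest: RSL with L = 25.994620 m ≈ 25.9946 m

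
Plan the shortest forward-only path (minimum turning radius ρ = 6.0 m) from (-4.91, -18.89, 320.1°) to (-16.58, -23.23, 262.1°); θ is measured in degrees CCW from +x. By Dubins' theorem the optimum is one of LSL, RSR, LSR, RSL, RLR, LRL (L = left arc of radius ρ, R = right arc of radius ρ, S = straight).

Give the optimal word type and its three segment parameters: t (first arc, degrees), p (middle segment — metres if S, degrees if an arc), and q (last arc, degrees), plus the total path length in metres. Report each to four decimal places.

Let ψ = atan2(Δy, Δx) = atan2(-4.34, -11.67) = -159.6001° be the start→goal bearing.
Normalize: d = |goal − start| / ρ = 12.450884/6.0 = 2.075147, α = (θ_start − ψ) mod 360° = 119.7001° = 2.089162 rad, β = (θ_goal − ψ) mod 360° = 61.7001° = 1.076871 rad.
Common terms: sin α = 0.868630, cos α = -0.495461, sin β = 0.880479, cos β = 0.474086, cos(α−β) = 0.529919, d² = 4.306236. Work in radians in the unit-radius frame; every candidate has L = ρ·(t + p + q).
LSL: p² = 2 + d² − 2cos(α−β) + 2d(sin α − sin β) = 5.197224; p = √p² = 2.279742; φ = atan2(cos β − cos α, d + sin α − sin β) = 0.439280 rad; t = (φ − α) mod 2π = 4.633304 rad, q = (β − φ) mod 2π = 0.637591 rad → L = 6.0·(4.633304 + 2.279742 + 0.637591) = 6.0·7.550636 = 45.303818 m
RSR: p² = 2 + d² − 2cos(α−β) + 2d(sin β − sin α) = 5.295572; p = √p² = 2.301211; φ = atan2(cos α − cos β, d − sin α + sin β) = -0.434901 rad; t = (α − φ) mod 2π = 2.524062 rad, q = (φ − β) mod 2π = 4.771414 rad → L = 6.0·(2.524062 + 2.301211 + 4.771414) = 6.0·9.596687 = 57.580123 m
LSR: p² = d² − 2 + 2cos(α−β) + 2d(sin α + sin β) = 10.625391; p = √p² = 3.259661; φ = atan2(−cos α − cos β, d + sin α + sin β) − atan2(−2, p) = 0.555920 rad; t = (φ − α) mod 2π = 4.749944 rad, q = (φ − β) mod 2π = 5.762235 rad → L = 6.0·(4.749944 + 3.259661 + 5.762235) = 6.0·13.771840 = 82.631039 m
RSL: p² = d² − 2 + 2cos(α−β) − 2d(sin α + sin β) = -3.893242 < 0 → infeasible
RLR: c = (6 − d² + 2cos(α−β) + 2d(sin α − sin β))/8 = 0.338054; p = 2π − arccos c = 5.057237 rad; φ = atan2(cos α − cos β, d − sin α + sin β) = -0.434901 rad; t = (α − φ + p/2) mod 2π = 5.052681 rad, q = (α − β − t + p) mod 2π = 1.016847 rad → L = 6.0·(5.052681 + 5.057237 + 1.016847) = 6.0·11.126765 = 66.760588 m
LRL: c = (6 − d² + 2cos(α−β) − 2d(sin α − sin β))/8 = 0.350347; p = 2π − arccos c = 5.070331 rad; φ = atan2(cos β − cos α, d + sin α − sin β) = 0.439280 rad; t = (φ − α + p/2) mod 2π = 0.885284 rad, q = (β − α − t + p) mod 2π = 3.172756 rad → L = 6.0·(0.885284 + 5.070331 + 3.172756) = 6.0·9.128370 = 54.770221 m
Shortest: LSL with L = 45.303818 m ≈ 45.3038 m
Convert LSL to answer units (arcs ×180/π): t = 4.633304·180/π = 265.4687°, p = ρ·p = 6.0·2.279742 = 13.6785 m, q = 0.637591·180/π = 36.5313°, L = 45.3038 m.

LSL: t = 265.4687°, p = 13.6785 m, q = 36.5313°, L = 45.3038 m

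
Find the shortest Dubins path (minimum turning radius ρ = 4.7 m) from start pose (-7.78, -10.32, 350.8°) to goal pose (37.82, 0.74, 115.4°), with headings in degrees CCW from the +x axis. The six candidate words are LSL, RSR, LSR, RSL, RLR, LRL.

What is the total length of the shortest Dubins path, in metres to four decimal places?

Let ψ = atan2(Δy, Δx) = atan2(11.06, 45.60) = 13.6335° be the start→goal bearing.
Normalize: d = |goal − start| / ρ = 46.922101/4.7 = 9.983426, α = (θ_start − ψ) mod 360° = 337.1665° = 5.884666 rad, β = (θ_goal − ψ) mod 360° = 101.7665° = 1.776161 rad.
Common terms: sin α = -0.388054, cos α = 0.921637, sin β = 0.978987, cos β = -0.203924, cos(α−β) = -0.567844, d² = 99.668791. Work in radians in the unit-radius frame; every candidate has L = ρ·(t + p + q).
LSL: p² = 2 + d² − 2cos(α−β) + 2d(sin α − sin β) = 75.508980; p = √p² = 8.689590; φ = atan2(cos β − cos α, d + sin α − sin β) = -0.129895 rad; t = (φ − α) mod 2π = 0.268624 rad, q = (β − φ) mod 2π = 1.906056 rad → L = 4.7·(0.268624 + 8.689590 + 1.906056) = 4.7·10.864271 = 51.062072 m
RSR: p² = 2 + d² − 2cos(α−β) + 2d(sin β − sin α) = 130.099977; p = √p² = 11.406138; φ = atan2(cos α − cos β, d − sin α + sin β) = 0.098841 rad; t = (α − φ) mod 2π = 5.785825 rad, q = (φ − β) mod 2π = 4.605865 rad → L = 4.7·(5.785825 + 11.406138 + 4.605865) = 4.7·21.797828 = 102.449792 m
LSR: p² = d² − 2 + 2cos(α−β) + 2d(sin α + sin β) = 108.332169; p = √p² = 10.408274; φ = atan2(−cos α − cos β, d + sin α + sin β) − atan2(−2, p) = 0.122072 rad; t = (φ − α) mod 2π = 0.520591 rad, q = (φ − β) mod 2π = 4.629096 rad → L = 4.7·(0.520591 + 10.408274 + 4.629096) = 4.7·15.557961 = 73.122418 m
RSL: p² = d² − 2 + 2cos(α−β) − 2d(sin α + sin β) = 84.734039; p = √p² = 9.205109; φ = atan2(cos α + cos β, d − sin α − sin β) − atan2(2, p) = -0.137680 rad; t = (α − φ) mod 2π = 6.022346 rad, q = (β − φ) mod 2π = 1.913841 rad → L = 4.7·(6.022346 + 9.205109 + 1.913841) = 4.7·17.141297 = 80.564096 m
RLR: c = (6 − d² + 2cos(α−β) + 2d(sin α − sin β))/8 = -15.262497, |c| > 1 → infeasible
LRL: c = (6 − d² + 2cos(α−β) − 2d(sin α − sin β))/8 = -8.438623, |c| > 1 → infeasible
Shortest: LSL with L = 51.062072 m ≈ 51.0621 m

51.0621 m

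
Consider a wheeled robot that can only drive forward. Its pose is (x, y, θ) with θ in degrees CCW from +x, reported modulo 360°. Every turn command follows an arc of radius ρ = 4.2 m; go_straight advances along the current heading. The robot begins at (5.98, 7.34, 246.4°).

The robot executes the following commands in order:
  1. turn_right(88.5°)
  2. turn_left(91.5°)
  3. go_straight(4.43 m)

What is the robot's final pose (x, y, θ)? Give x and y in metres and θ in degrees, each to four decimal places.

(-6.5191, -1.4304, 249.4000°)

set_pose: (x, y, θ) = (5.9800, 7.3400, 246.4000°), ρ = 4.2
turn_right(88.5°): centre at ρ to the right, rotate −88.5° → (0.5511, 5.1300, 157.9000°)
turn_left(91.5°): centre at ρ to the left, rotate +91.5° → (-4.9605, 2.7164, 249.4000°)
go_straight(4.43): x += 4.43·cos θ, y += 4.43·sin θ → (-6.5191, -1.4304, 249.4000°)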